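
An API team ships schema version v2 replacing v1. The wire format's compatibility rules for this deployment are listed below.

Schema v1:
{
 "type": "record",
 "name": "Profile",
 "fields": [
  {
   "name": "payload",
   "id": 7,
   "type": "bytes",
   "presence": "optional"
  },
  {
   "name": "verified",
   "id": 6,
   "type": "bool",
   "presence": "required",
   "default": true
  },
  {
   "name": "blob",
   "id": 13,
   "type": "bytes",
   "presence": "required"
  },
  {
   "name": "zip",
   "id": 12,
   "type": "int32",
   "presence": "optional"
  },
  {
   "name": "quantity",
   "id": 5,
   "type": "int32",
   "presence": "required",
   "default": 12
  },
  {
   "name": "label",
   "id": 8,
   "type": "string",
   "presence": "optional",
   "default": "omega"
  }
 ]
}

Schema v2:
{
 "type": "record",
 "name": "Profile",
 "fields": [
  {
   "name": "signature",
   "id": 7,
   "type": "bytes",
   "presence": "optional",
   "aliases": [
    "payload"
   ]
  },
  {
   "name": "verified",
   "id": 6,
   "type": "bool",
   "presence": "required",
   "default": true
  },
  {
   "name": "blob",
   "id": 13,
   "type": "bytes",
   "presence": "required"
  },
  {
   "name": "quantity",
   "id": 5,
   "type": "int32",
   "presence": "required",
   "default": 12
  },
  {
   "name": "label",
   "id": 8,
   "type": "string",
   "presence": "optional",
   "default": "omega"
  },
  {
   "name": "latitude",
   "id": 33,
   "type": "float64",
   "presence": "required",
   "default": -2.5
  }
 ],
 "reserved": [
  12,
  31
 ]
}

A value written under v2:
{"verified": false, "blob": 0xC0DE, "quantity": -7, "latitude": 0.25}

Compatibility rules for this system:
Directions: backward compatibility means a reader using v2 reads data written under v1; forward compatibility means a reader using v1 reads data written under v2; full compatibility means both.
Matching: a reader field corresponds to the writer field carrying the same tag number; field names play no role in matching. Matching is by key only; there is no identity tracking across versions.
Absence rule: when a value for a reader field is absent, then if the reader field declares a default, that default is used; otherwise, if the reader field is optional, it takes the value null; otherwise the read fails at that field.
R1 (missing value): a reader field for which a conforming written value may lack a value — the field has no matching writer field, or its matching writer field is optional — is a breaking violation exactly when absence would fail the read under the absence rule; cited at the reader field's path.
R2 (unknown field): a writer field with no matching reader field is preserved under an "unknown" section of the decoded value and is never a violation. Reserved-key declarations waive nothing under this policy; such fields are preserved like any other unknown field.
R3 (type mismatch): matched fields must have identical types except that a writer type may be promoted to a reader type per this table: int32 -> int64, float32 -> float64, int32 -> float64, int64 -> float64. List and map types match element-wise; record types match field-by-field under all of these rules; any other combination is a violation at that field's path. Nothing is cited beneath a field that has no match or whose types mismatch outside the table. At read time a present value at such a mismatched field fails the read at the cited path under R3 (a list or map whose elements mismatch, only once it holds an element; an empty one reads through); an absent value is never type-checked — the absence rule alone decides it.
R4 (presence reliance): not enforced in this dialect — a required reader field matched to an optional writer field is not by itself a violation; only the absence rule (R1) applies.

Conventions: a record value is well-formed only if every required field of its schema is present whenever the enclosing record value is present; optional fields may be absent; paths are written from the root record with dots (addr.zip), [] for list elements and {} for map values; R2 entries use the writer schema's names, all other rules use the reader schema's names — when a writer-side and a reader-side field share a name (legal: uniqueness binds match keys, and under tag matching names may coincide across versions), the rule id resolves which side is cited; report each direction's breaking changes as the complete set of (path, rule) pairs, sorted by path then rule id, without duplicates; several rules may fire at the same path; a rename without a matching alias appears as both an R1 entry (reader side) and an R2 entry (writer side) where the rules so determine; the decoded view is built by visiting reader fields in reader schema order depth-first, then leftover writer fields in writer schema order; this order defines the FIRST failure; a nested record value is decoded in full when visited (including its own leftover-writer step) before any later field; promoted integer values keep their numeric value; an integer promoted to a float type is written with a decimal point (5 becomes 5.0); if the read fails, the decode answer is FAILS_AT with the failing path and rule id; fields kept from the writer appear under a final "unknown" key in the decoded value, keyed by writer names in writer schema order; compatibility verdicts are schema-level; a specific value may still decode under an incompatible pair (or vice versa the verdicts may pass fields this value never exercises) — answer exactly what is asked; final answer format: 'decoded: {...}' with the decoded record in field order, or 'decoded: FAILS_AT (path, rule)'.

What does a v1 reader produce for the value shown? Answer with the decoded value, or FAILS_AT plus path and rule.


each type pair in Profile: writer, then reader
decode (reader v1):
  payload := null (absent, optional -> null)
  verified := false
  blob := 0xC0DE
  zip := null (absent, optional -> null)
  quantity := -7
  label := "omega" (absent -> default)
  writer latitude: kept under "unknown"
  => decoded: {"payload": null, "verified": false, "blob": 0xC0DE, "zip": null, "quantity": -7, "label": "omega", "unknown": {"latitude": 0.25}}
diffs on Profile not affecting the asked answer:
  renamed field payload to signature in record Profile (alias payload declared on the renamed field) -> no rule fires on it and the decoded Profile view is identical with or without it
  removed field zip from record Profile (its key 12 joins the reserved list) -> no rule fires on it and the decoded Profile view is identical with or without it

decoded: {"payload": null, "verified": false, "blob": 0xC0DE, "zip": null, "quantity": -7, "label": "omega", "unknown": {"latitude": 0.25}}


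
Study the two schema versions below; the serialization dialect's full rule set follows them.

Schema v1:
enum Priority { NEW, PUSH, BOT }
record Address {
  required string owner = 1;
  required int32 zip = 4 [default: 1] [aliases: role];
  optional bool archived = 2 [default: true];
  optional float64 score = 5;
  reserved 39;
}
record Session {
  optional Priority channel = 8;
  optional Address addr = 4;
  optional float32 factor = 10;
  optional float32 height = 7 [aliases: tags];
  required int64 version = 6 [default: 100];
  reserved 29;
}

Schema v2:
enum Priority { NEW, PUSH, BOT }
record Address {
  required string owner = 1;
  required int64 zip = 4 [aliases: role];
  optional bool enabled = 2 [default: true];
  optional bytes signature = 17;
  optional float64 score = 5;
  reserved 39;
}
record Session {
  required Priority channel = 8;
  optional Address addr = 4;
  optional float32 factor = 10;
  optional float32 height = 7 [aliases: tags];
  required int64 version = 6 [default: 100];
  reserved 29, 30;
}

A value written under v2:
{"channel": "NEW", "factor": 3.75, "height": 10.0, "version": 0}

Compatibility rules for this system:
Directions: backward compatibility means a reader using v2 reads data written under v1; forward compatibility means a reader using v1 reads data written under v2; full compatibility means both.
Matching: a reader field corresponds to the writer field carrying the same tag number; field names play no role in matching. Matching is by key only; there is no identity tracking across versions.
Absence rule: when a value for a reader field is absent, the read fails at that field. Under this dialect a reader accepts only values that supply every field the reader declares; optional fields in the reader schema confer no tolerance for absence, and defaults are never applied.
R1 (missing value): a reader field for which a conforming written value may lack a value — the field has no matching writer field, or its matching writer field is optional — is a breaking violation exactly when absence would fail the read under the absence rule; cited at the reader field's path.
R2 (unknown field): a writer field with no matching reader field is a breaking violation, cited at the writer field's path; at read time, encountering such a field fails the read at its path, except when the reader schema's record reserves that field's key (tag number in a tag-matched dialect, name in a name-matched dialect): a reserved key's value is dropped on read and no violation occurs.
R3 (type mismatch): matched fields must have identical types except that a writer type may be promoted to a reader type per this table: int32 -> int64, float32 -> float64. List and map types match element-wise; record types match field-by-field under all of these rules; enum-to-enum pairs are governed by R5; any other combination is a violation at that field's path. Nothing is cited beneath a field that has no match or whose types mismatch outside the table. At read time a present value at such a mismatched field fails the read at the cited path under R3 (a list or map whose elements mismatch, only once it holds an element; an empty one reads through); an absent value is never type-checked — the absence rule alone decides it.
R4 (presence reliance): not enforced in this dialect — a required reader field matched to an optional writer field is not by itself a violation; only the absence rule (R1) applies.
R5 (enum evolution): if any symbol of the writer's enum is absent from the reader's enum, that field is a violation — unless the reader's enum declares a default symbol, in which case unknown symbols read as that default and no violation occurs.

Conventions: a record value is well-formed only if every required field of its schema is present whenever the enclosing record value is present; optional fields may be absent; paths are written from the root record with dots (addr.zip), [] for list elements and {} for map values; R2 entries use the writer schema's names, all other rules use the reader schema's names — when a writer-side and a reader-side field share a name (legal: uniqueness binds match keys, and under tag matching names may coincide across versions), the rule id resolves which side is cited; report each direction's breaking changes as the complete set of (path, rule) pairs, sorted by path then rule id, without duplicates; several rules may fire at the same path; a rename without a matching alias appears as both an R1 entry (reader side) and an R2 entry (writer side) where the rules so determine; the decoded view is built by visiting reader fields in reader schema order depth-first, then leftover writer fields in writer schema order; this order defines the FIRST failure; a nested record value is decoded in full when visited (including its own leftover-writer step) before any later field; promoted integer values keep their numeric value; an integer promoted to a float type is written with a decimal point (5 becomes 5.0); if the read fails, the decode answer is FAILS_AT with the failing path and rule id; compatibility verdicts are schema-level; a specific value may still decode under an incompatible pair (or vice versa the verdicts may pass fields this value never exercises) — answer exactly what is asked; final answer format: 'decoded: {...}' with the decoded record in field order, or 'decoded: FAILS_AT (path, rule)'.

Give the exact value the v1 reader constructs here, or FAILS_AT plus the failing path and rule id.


in Session below, arrows point writer -> reader
decoding the Session value with the v1 reader:
  channel := "NEW"
  read fails at addr under R1 (no fill)
  => FAILS_AT (addr, R1)
diffs on Session not affecting the asked answer:
  added field signature to record Address: optional bytes, tag 17 (in v2 it sits immediately before score) -> affects the rule determinations only; this particular Session value decodes identically
  field channel in record Session: optional changed to required -> affects the rule determinations only; this particular Session value decodes identically
  field zip in record Address: type int32 changed to int64 (its default is dropped) -> affects the rule determinations only; this particular Session value decodes identically
  renamed field archived to enabled in record Address -> affects the rule determinations only; this particular Session value decodes identically

decoded: FAILS_AT (addr, R1)


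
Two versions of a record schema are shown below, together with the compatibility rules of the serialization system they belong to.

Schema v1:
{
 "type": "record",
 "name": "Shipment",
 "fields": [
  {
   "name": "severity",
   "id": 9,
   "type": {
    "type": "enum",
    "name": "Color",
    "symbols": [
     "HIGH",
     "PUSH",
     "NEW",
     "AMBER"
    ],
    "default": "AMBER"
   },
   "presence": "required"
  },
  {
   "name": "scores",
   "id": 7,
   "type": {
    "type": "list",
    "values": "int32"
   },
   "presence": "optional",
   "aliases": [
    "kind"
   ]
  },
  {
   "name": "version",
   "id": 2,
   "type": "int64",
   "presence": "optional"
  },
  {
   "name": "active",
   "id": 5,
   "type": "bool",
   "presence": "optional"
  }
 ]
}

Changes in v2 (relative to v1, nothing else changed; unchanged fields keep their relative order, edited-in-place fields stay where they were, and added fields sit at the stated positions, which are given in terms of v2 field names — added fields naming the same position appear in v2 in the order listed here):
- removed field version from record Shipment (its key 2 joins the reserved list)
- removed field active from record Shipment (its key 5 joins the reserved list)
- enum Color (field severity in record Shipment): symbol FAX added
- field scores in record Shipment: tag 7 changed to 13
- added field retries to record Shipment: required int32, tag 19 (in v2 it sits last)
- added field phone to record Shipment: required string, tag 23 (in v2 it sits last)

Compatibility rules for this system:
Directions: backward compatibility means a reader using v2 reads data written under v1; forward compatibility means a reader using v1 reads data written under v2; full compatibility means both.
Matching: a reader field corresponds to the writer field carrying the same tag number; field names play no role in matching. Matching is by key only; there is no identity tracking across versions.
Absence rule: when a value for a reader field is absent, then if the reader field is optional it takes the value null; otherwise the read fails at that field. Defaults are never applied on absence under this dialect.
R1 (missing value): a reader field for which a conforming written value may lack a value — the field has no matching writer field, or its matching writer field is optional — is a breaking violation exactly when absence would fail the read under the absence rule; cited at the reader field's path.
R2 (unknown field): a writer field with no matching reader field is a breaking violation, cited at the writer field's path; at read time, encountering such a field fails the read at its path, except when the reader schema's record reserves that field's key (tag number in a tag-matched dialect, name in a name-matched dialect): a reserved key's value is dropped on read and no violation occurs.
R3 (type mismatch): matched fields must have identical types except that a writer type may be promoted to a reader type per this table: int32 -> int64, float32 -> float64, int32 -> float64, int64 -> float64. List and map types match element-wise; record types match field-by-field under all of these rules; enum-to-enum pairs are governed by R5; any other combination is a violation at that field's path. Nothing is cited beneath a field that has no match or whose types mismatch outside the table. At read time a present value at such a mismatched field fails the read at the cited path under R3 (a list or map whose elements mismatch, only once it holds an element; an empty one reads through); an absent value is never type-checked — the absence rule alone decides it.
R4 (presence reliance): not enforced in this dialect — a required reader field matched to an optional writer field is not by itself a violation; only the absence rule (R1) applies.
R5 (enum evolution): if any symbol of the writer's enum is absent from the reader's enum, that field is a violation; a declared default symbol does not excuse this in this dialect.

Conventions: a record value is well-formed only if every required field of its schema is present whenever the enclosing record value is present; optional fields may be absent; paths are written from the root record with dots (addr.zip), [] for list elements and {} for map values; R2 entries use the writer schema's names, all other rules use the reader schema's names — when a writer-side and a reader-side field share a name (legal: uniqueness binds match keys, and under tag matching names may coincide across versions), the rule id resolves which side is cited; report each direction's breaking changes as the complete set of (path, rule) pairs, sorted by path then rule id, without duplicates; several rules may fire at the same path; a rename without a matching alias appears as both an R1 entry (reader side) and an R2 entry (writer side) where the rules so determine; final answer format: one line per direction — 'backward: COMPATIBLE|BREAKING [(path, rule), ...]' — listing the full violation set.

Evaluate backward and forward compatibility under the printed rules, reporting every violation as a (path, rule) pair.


arrows below run writer -> reader for Shipment
backward for Shipment (reader v2, writer v1):
  severity: Color -> Color, writer required; from severity
  scores: no writer-side match
  retries: no writer-side match
  phone: no writer-side match
  writer scores: unknown to reader
  writer version: unknown to reader
  writer active: unknown to reader
  rule R1 violated at phone
  rule R1 violated at retries
  rule R2 violated at scores
  backward on Shipment therefore BREAKING (3)
forward for Shipment (reader v1, writer v2):
  severity: Color -> Color, writer required; from severity
  scores: no writer-side match
  version: no writer-side match
  active: no writer-side match
  writer scores: unknown to reader
  writer retries: unknown to reader
  writer phone: unknown to reader
  rule R2 violated at phone
  rule R2 violated at retries
  rule R2 violated at scores
  rule R5 violated at severity
  forward on Shipment therefore BREAKING (4)

backward: BREAKING [(phone, R1), (retries, R1), (scores, R2)]; forward: BREAKING [(phone, R2), (retries, R2), (scores, R2), (severity, R5)]


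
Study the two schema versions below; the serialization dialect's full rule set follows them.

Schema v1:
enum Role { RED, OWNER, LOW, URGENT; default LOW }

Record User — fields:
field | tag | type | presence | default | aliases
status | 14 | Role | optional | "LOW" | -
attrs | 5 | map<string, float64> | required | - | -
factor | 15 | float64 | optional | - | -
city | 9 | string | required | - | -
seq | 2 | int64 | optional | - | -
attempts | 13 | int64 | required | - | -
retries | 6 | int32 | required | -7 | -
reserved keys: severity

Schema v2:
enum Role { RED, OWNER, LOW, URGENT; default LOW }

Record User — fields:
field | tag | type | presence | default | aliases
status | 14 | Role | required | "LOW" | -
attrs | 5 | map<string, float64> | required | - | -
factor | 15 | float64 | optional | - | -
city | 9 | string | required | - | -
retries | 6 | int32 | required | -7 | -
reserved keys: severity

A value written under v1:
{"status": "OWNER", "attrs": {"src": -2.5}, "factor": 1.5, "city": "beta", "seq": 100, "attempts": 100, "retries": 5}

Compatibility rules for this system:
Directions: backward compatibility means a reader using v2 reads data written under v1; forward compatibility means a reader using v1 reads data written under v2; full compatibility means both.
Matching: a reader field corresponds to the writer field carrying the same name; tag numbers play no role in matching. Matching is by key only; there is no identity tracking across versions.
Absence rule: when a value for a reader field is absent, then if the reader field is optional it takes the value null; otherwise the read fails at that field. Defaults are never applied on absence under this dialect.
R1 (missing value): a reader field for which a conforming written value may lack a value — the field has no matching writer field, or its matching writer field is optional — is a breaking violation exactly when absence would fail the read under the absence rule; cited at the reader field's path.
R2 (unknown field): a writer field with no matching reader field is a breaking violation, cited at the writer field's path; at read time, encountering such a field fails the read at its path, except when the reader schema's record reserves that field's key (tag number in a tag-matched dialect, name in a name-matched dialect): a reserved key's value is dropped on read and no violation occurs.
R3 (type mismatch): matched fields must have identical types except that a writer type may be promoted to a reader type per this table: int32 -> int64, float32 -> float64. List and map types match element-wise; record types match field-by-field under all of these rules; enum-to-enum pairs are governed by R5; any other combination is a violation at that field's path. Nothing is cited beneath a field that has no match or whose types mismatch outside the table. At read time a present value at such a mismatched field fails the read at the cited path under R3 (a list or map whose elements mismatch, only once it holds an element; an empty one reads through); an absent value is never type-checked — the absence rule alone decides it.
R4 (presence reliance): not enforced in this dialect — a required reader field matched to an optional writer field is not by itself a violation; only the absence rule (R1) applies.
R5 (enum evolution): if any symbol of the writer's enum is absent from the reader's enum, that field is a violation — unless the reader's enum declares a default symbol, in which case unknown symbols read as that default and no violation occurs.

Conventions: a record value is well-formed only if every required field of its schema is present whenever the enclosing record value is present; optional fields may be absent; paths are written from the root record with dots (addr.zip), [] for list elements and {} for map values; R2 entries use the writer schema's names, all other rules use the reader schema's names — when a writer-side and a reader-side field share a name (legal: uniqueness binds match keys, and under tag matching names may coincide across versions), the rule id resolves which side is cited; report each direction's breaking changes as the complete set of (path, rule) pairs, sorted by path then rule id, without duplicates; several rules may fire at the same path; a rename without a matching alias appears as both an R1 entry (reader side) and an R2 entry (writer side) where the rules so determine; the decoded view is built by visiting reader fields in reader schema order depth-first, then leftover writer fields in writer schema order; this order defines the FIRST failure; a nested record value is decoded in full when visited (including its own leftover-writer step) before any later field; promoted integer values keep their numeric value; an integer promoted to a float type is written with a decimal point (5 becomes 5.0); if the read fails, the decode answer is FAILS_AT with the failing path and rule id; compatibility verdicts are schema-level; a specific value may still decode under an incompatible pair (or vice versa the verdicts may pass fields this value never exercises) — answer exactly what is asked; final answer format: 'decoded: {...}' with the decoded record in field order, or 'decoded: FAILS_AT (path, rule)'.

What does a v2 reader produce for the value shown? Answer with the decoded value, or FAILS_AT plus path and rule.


in User below, arrows point writer -> reader
decode walk for User under reader schema v2:
  status := "OWNER"
  attrs := {"src": -2.5}
  factor := 1.5
  city := "beta"
  retries := 5
  read fails at seq under R2 (unknown field)
  => FAILS_AT (seq, R2)
diffs on User not affecting the asked answer:
  removed field attempts from record User -> shifts the User verdicts, not this decode
  field status in record User: optional changed to required -> shifts the User verdicts, not this decode

decoded: FAILS_AT (seq, R2)


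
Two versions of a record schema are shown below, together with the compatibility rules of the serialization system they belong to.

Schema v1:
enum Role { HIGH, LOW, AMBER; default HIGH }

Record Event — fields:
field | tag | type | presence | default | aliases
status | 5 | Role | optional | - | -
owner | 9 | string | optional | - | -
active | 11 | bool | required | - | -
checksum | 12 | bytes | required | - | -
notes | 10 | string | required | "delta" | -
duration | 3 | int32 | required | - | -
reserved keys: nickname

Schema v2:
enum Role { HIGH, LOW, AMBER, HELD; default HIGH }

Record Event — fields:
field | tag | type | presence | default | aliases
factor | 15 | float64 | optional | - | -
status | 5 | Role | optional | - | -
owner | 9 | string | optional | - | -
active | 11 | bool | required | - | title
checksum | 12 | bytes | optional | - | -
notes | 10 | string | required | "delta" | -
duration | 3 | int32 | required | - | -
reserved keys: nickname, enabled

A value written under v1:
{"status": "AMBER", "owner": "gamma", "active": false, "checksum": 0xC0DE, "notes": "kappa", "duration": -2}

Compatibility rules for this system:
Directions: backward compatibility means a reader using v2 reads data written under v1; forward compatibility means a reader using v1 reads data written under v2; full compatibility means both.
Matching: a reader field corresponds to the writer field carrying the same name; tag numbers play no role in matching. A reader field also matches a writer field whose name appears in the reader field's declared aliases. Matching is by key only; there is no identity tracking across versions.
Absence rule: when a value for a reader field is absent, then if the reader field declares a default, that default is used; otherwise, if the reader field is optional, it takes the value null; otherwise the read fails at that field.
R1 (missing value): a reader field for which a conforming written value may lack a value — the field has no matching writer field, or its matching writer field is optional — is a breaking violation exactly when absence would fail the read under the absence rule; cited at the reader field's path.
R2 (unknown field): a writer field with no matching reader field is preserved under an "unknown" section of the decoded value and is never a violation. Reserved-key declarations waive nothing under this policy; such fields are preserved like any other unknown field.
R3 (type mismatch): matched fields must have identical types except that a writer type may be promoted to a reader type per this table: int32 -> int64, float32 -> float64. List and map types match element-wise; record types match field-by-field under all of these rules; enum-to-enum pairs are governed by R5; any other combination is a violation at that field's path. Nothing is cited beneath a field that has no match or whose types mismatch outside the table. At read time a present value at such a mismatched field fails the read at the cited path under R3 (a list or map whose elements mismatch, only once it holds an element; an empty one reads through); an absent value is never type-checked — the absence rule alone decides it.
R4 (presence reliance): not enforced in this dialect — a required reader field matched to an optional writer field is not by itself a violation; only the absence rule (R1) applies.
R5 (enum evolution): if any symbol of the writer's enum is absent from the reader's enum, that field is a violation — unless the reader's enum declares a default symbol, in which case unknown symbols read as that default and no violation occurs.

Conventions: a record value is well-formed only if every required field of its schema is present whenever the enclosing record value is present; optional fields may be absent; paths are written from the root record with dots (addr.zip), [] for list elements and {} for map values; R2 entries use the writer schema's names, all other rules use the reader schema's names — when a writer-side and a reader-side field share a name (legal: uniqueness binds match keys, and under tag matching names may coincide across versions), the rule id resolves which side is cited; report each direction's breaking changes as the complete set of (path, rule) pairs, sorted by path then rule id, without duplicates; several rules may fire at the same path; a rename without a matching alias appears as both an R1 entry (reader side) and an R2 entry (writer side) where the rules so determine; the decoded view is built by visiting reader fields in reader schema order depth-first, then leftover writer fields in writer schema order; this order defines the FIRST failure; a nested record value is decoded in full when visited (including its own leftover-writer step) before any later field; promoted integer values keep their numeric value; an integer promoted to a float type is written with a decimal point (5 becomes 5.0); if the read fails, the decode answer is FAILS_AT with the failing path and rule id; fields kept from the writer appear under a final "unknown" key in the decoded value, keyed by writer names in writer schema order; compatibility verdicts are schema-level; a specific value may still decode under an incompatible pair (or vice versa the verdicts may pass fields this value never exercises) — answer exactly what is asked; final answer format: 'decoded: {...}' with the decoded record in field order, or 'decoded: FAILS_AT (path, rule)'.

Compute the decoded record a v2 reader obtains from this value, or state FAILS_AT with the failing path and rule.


each type pair in Event: writer, then reader
decoding the Event value with the v2 reader:
  factor := null (absent, optional -> null)
  status := "AMBER"
  owner := "gamma"
  active := false
  checksum := 0xC0DE
  notes := "kappa"
  duration := -2
  => decoded: {"factor": null, "status": "AMBER", "owner": "gamma", "active": false, "checksum": 0xC0DE, "notes": "kappa", "duration": -2}
the other Event changes do not affect what is asked:
  field checksum in record Event: required changed to optional -> shifts the Event verdicts, not this decode
  enum Role (field status in record Event): symbol HELD added -> fires no rule on Event under this dialect and leaves the result unchanged

decoded: {"factor": null, "status": "AMBER", "owner": "gamma", "active": false, "checksum": 0xC0DE, "notes": "kappa", "duration": -2}


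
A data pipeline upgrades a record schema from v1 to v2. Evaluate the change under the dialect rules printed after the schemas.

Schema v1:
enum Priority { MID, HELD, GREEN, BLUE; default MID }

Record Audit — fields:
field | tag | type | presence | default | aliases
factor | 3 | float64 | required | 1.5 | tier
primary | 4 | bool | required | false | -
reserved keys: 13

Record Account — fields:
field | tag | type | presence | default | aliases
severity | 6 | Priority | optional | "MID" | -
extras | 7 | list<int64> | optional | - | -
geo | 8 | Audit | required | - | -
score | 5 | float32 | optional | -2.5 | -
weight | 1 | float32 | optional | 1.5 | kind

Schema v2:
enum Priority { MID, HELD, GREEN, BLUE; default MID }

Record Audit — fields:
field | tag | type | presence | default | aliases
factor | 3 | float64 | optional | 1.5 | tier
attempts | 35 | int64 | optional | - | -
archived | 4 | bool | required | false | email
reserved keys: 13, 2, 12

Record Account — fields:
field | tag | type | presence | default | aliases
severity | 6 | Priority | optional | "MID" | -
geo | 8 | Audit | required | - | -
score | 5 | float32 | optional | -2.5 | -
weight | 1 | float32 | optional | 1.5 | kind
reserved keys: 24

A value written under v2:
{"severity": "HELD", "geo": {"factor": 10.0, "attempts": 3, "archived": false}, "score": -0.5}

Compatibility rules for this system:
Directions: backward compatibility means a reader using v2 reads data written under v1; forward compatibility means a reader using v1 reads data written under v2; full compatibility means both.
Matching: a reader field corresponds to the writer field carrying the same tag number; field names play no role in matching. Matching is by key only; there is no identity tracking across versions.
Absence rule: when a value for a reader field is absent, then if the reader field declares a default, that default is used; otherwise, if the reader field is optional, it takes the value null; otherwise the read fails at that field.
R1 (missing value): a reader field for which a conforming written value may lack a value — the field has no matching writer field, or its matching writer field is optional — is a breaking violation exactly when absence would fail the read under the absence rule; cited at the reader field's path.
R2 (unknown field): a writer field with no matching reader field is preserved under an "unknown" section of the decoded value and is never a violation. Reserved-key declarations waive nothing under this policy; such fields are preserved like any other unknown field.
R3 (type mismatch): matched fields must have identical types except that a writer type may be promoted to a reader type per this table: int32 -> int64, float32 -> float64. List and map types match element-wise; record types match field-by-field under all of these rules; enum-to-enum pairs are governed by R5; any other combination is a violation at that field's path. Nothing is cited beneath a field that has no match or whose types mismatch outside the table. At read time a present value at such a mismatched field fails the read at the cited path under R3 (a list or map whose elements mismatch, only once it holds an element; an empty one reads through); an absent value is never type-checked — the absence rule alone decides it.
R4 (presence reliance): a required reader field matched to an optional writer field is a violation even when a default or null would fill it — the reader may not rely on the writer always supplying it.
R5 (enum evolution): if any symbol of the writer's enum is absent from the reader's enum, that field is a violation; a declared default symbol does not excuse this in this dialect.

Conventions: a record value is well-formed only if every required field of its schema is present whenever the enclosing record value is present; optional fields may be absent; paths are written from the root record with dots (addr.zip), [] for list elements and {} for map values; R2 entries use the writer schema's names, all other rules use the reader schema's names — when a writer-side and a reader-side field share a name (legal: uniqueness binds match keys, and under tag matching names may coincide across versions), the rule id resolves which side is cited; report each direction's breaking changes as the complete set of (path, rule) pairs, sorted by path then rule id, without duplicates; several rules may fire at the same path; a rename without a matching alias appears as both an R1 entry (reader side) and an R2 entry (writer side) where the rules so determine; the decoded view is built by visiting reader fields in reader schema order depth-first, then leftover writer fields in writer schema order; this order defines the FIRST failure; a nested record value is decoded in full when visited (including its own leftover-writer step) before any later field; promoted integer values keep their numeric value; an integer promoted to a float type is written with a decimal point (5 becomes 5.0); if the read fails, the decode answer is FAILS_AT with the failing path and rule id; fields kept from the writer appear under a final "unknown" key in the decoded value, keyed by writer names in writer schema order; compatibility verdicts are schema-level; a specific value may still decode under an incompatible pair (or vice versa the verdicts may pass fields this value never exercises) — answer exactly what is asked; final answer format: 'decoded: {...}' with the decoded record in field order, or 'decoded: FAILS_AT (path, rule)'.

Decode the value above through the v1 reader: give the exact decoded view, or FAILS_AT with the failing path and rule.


decoded: {"severity": "HELD", "extras": null, "geo": {"factor": 10.0, "primary": false, "unknown": {"attempts": 3}}, "score": -0.5, "weight": 1.5}

in Account below, arrows point writer -> reader
decoding the Account value with the v1 reader:
  severity := "HELD"
  extras := null (absent, optional -> null)
  geo.factor := 10.0
  geo.primary := false (from writer archived)
  writer geo.attempts: kept under "unknown"
  score := -0.5
  weight := 1.5 (absent -> default)
  => decoded: {"severity": "HELD", "extras": null, "geo": {"factor": 10.0, "primary": false, "unknown": {"attempts": 3}}, "score": -0.5, "weight": 1.5}
diffs on Account not affecting the asked answer:
  field factor in record Audit: required changed to optional -> shifts the Account verdicts, not this decode
  renamed field primary to archived in record Audit -> triggers nothing under the printed rules; the Account answer is the same either way
  removed field extras from record Account -> triggers nothing under the printed rules; the Account answer is the same either way


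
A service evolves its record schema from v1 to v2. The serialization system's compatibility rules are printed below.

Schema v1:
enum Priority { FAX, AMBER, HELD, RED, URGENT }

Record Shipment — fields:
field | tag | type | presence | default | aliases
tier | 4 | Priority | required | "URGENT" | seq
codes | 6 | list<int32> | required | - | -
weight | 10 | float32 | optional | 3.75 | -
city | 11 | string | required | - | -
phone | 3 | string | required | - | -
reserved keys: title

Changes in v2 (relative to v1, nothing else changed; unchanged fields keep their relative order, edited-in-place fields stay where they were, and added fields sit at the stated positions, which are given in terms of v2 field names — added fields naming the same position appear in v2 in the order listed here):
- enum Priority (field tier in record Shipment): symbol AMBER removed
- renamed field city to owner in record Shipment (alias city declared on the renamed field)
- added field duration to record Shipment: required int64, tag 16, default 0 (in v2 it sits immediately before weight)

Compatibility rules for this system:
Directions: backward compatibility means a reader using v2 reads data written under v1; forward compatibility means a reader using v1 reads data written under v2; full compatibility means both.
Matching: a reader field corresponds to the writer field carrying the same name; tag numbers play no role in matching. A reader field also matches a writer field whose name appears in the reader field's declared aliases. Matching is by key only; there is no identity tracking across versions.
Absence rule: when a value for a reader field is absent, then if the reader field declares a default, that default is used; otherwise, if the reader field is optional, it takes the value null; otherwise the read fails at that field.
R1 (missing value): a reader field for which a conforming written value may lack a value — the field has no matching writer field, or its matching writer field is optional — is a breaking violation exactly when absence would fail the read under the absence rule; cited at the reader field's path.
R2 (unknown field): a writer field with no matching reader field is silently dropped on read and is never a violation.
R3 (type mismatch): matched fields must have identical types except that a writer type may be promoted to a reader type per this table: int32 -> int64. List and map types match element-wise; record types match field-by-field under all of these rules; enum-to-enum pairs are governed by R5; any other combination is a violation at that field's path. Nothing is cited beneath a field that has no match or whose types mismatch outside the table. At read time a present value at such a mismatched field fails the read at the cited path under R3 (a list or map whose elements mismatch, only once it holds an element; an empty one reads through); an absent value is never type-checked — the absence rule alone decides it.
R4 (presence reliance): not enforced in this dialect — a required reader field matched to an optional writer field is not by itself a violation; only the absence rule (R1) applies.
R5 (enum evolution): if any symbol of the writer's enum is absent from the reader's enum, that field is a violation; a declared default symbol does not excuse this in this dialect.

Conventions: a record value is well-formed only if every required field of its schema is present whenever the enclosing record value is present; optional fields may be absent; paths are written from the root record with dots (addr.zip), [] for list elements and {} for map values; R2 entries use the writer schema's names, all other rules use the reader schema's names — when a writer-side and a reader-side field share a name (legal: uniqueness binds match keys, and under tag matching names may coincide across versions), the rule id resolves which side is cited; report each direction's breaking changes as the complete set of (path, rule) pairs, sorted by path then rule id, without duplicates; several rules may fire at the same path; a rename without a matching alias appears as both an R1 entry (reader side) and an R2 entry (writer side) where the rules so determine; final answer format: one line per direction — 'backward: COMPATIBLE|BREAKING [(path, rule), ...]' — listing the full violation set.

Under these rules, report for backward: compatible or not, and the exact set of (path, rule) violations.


each type pair in Shipment: writer, then reader
backward on Shipment — v2 reading data written by v1:
  tier: paired with writer tier (Priority -> Priority; writer required)
  codes: paired with writer codes (list<int32> -> list<int32>; writer required)
  duration has no writer counterpart
  weight: paired with writer weight (float32 -> float32; writer optional)
  owner: paired with writer city (string -> string; writer required)
  phone: paired with writer phone (string -> string; writer required)
  rule R5 violated at tier
  backward on Shipment therefore BREAKING (1)
ruling out the remaining Shipment differences:
  renamed field city to owner in record Shipment (alias city declared on the renamed field) -> affects forward compatibility only, which is not asked
  added field duration to record Shipment: required int64, tag 16, default 0 (in v2 it sits immediately before weight) -> no rule fires on it in Shipment's dialect; the asked verdict holds

backward: BREAKING [(tier, R5)]
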